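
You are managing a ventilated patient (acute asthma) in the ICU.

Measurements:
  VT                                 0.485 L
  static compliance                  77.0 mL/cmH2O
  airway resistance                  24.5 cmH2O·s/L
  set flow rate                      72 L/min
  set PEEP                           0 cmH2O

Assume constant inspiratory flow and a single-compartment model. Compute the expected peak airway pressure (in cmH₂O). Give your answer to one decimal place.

35.7

Flow: 72 L/min ÷ 60 = 1.2 L/s.
Equation of motion (constant flow): PIP = Vt/C + R·V̇ + PEEP.
PIP = 485/77.0 + 24.5×1.2 + 0 = 6.299 + 29.4 + 0 = 35.699 cmH2O.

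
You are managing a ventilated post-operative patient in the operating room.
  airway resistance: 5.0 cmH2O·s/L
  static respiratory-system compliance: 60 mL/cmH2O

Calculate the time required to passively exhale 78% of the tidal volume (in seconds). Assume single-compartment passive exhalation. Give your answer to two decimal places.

τ = R × C = 5.0 × 60 mL/cmH2O = 5.0 × 0.060 L/cmH2O = 0.3 s.
Exhaled fraction f = 1 − e^(−t/τ) → t = −τ·ln(1 − f) = −0.3·ln(0.22) = 0.4542 s.

0.45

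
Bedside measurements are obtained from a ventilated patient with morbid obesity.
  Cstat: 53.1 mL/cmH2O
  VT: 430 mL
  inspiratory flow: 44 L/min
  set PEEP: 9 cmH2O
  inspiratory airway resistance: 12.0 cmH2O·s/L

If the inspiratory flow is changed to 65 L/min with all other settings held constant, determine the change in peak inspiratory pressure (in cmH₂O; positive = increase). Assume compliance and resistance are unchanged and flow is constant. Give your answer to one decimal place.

4.2

Flow: 44 L/min ÷ 60 = 0.7333 L/s.
New flow: 65 L/min ÷ 60 = 1.0833 L/s.
PIP = Vt/C + R·V̇ + PEEP (constant-flow equation of motion).
Only the resistive term changes: ΔPIP = R × ΔV̇ = 12.0 × (1.0833 − 0.7333) = 12.0 × 0.35 = 4.2 cmH2O.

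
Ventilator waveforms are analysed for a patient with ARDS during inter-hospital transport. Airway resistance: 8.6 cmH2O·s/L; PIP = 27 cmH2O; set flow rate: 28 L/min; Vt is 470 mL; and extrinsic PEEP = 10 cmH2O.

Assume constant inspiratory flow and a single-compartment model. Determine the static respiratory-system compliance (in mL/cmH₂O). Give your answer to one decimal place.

36.2

Flow: 28 L/min ÷ 60 = 0.4667 L/s.
Equation of motion (constant flow): PIP = Vt/C + R·V̇ + PEEP.
Vt/C = PIP − R·V̇ − PEEP = 27 − 8.6×0.4667 − 10 = 27 − 4.014 − 10 = 12.986 cmH2O.
C = Vt / 12.986 = 470 / 12.986 = 36.193 mL/cmH2O.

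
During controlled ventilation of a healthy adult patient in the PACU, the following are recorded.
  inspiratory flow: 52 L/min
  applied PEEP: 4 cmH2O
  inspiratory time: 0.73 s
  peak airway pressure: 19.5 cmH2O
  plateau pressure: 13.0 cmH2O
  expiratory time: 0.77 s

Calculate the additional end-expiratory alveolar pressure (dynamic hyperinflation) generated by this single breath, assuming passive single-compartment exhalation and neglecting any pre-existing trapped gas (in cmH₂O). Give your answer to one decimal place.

Flow: 52 L/min ÷ 60 = 0.8667 L/s.
Vt = flow × Ti = 0.8667 L/s × 0.73 s × 1000 mL/L = 632.69 mL.
R = (PIP − Pplat)/V̇ = (19.5 − 13.0) / 0.8667 = 6.5/0.8667 = 7.5 cmH2O·s/L.
C = Vt/(Pplat − PEEP) = 632.69 / (13.0 − 4) = 632.69/9.0 = 70.299 mL/cmH2O.
τ = R × C = 7.5 × 0.0703 L/cmH2O = 0.5273 s.
Fraction remaining = e^(−Te/τ) = e^(−0.77/0.5273) = 0.2322; trapped volume = 632.69 × 0.2322 = 146.91 mL.
Additional alveolar pressure from trapping ≈ V_trapped / C = 146.91 / 70.299 = 2.09 cmH2O.

2.1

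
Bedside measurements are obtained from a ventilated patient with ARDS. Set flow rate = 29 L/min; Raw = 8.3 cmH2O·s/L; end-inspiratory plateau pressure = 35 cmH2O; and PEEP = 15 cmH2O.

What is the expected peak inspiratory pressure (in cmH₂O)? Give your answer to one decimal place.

39.0

Flow: 29 L/min ÷ 60 = 0.4833 L/s.
PIP = Pplat + Raw × flow = 35 + 8.3 × 0.4833 = 35 + 4.011 = 39.011 cmH2O.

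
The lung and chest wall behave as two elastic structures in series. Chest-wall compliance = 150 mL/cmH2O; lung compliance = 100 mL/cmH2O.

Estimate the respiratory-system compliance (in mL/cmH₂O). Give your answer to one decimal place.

Lung and chest wall are elastances in series: 1/Crs = 1/CL + 1/Ccw.
1/Crs = 1/100 + 1/150 = 0.01667.
Crs = 59.988 mL/cmH2O.

60.0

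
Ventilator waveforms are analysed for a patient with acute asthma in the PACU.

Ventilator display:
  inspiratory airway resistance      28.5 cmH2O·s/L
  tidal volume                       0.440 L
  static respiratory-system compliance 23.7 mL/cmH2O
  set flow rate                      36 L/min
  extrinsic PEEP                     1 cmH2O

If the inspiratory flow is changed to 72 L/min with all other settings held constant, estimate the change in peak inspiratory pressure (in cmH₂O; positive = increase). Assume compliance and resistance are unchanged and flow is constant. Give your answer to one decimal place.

17.1

Flow: 36 L/min ÷ 60 = 0.6 L/s.
New flow: 72 L/min ÷ 60 = 1.2 L/s.
PIP = Vt/C + R·V̇ + PEEP (constant-flow equation of motion).
Only the resistive term changes: ΔPIP = R × ΔV̇ = 28.5 × (1.2 − 0.6) = 28.5 × 0.6 = 17.1 cmH2O.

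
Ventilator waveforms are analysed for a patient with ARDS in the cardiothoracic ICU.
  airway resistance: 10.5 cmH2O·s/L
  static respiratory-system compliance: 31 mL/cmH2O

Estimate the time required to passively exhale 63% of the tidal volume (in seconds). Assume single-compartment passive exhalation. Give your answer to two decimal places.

τ = R × C = 10.5 × 31 mL/cmH2O = 10.5 × 0.031 L/cmH2O = 0.3255 s.
Exhaled fraction f = 1 − e^(−t/τ) → t = −τ·ln(1 − f) = −0.3255·ln(0.37) = 0.3236 s.

0.32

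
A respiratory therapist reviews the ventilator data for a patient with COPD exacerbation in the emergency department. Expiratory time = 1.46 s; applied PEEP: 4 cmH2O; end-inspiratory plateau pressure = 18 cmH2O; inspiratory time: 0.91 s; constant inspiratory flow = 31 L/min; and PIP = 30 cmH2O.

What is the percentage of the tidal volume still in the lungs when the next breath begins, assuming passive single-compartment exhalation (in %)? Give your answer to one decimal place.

Flow: 31 L/min ÷ 60 = 0.5167 L/s.
Vt = flow × Ti = 0.5167 L/s × 0.91 s × 1000 mL/L = 470.2 mL.
R = (PIP − Pplat)/V̇ = (30 − 18) / 0.5167 = 12.0/0.5167 = 23.224 cmH2O·s/L.
C = Vt/(Pplat − PEEP) = 470.2 / (18 − 4) = 470.2/14.0 = 33.586 mL/cmH2O.
τ = R × C = 23.224 × 0.03359 L/cmH2O = 0.7801 s.
Fraction remaining at end-expiration = e^(−Te/τ) = e^(−1.46/0.7801) = 0.1539 → 15.39%.

15.4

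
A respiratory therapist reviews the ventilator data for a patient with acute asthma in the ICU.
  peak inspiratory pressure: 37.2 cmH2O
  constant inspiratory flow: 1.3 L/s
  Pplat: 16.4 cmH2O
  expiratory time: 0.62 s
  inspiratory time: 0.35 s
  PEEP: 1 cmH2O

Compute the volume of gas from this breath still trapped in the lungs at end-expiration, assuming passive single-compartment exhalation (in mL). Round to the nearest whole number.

Vt = flow × Ti = 1.3 L/s × 0.35 s × 1000 mL/L = 455.0 mL.
R = (PIP − Pplat)/V̇ = (37.2 − 16.4) / 1.3 = 20.8/1.3 = 16.0 cmH2O·s/L.
C = Vt/(Pplat − PEEP) = 455.0 / (16.4 − 1) = 455.0/15.4 = 29.545 mL/cmH2O.
τ = R × C = 16.0 × 0.02955 L/cmH2O = 0.4728 s.
Fraction remaining = e^(−Te/τ) = e^(−0.62/0.4728) = 0.2695.
Trapped volume = 455.0 × 0.2695 = 122.62 mL.

123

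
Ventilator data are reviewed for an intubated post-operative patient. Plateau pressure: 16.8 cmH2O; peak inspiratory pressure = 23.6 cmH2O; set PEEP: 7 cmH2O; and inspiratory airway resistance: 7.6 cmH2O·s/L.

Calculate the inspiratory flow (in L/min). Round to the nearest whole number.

flow = (PIP − Pplat) / Raw = (23.6 − 16.8) / 7.6 = 0.8947 L/s × 60 = 53.682 L/min.

54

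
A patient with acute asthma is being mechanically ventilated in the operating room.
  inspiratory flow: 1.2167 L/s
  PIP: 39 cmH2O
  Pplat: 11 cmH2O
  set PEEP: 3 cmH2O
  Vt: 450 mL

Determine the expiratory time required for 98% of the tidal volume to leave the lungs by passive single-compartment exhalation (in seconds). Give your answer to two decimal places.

R = (PIP − Pplat)/V̇ = (39 − 11) / 1.2167 = 28.0/1.2167 = 23.013 cmH2O·s/L.
C = Vt/(Pplat − PEEP) = 450.0 / (11 − 3) = 450.0/8.0 = 56.25 mL/cmH2O.
τ = R × C = 23.013 × 0.05625 L/cmH2O = 1.294 s.
t = −τ·ln(1 − 0.98) = −1.294·ln(0.02) = 5.062 s.

5.06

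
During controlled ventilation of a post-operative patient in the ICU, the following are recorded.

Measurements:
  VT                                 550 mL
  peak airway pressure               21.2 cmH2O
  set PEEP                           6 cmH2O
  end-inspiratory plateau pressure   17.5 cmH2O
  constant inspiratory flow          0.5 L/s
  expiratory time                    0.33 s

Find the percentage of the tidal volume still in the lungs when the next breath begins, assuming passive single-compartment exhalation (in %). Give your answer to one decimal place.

R = (PIP − Pplat)/V̇ = (21.2 − 17.5) / 0.5 = 3.7/0.5 = 7.4 cmH2O·s/L.
C = Vt/(Pplat − PEEP) = 550.0 / (17.5 − 6) = 550.0/11.5 = 47.826 mL/cmH2O.
τ = R × C = 7.4 × 0.04783 L/cmH2O = 0.3539 s.
Fraction remaining at end-expiration = e^(−Te/τ) = e^(−0.33/0.3539) = 0.3936 → 39.36%.

39.4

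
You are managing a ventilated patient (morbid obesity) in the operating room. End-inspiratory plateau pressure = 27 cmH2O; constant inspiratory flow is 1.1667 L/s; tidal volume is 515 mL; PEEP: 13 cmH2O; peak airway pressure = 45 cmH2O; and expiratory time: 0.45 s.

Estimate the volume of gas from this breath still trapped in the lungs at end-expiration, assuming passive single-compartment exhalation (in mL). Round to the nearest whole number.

R = (PIP − Pplat)/V̇ = (45 − 27) / 1.1667 = 18.0/1.1667 = 15.428 cmH2O·s/L.
C = Vt/(Pplat − PEEP) = 515.0 / (27 − 13) = 515.0/14.0 = 36.786 mL/cmH2O.
τ = R × C = 15.428 × 0.03679 L/cmH2O = 0.5676 s.
Fraction remaining = e^(−Te/τ) = e^(−0.45/0.5676) = 0.4526.
Trapped volume = 515.0 × 0.4526 = 233.09 mL.

233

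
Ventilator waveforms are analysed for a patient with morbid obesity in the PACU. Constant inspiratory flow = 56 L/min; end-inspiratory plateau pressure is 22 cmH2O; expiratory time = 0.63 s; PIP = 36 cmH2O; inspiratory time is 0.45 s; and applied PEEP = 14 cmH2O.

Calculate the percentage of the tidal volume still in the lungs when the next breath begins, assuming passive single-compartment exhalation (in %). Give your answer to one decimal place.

44.9

Flow: 56 L/min ÷ 60 = 0.9333 L/s.
Vt = flow × Ti = 0.9333 L/s × 0.45 s × 1000 mL/L = 419.99 mL.
R = (PIP − Pplat)/V̇ = (36 − 22) / 0.9333 = 14.0/0.9333 = 15.001 cmH2O·s/L.
C = Vt/(Pplat − PEEP) = 419.99 / (22 − 14) = 419.99/8.0 = 52.499 mL/cmH2O.
τ = R × C = 15.001 × 0.0525 L/cmH2O = 0.7876 s.
Fraction remaining at end-expiration = e^(−Te/τ) = e^(−0.63/0.7876) = 0.4494 → 44.94%.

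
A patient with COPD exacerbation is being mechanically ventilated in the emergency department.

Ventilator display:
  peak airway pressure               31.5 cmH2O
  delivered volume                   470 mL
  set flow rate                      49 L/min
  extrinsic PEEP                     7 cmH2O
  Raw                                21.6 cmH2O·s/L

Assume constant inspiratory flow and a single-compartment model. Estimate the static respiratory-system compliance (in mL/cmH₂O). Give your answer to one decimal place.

68.5

Flow: 49 L/min ÷ 60 = 0.8167 L/s.
Equation of motion (constant flow): PIP = Vt/C + R·V̇ + PEEP.
Vt/C = PIP − R·V̇ − PEEP = 31.5 − 21.6×0.8167 − 7 = 31.5 − 17.641 − 7 = 6.859 cmH2O.
C = Vt / 6.859 = 470 / 6.859 = 68.523 mL/cmH2O.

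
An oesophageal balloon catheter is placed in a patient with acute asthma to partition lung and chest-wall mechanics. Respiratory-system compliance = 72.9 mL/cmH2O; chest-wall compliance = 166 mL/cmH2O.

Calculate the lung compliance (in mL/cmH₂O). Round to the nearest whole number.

1/CL = 1/Crs − 1/Ccw.
1/CL = 1/72.9 − 1/166 = 0.007693.
CL = 129.99 mL/cmH2O.

130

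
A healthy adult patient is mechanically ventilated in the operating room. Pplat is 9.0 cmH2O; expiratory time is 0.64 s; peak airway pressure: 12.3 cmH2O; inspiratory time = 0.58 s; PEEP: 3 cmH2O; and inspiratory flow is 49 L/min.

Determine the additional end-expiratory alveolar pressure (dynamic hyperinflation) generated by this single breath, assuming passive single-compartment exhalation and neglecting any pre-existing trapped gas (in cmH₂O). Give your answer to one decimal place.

Flow: 49 L/min ÷ 60 = 0.8167 L/s.
Vt = flow × Ti = 0.8167 L/s × 0.58 s × 1000 mL/L = 473.69 mL.
R = (PIP − Pplat)/V̇ = (12.3 − 9.0) / 0.8167 = 3.3/0.8167 = 4.041 cmH2O·s/L.
C = Vt/(Pplat − PEEP) = 473.69 / (9.0 − 3) = 473.69/6.0 = 78.948 mL/cmH2O.
τ = R × C = 4.041 × 0.07895 L/cmH2O = 0.319 s.
Fraction remaining = e^(−Te/τ) = e^(−0.64/0.319) = 0.1345; trapped volume = 473.69 × 0.1345 = 63.711 mL.
Additional alveolar pressure from trapping ≈ V_trapped / C = 63.711 / 78.948 = 0.807 cmH2O.

0.8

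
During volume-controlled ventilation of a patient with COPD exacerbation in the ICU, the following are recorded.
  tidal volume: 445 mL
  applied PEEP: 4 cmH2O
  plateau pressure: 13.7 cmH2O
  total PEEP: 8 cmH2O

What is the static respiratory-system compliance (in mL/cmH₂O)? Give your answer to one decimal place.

End-expiratory occlusion gives total PEEP = 8 cmH2O (intrinsic PEEP = 8 − 4 = 4). Use total PEEP for the elastic gradient.
Cstat = Vt / (Pplat − PEEPtotal) = 445 / (13.7 − 8) = 445 / 5.7 = 78.07 mL/cmH2O.

78.1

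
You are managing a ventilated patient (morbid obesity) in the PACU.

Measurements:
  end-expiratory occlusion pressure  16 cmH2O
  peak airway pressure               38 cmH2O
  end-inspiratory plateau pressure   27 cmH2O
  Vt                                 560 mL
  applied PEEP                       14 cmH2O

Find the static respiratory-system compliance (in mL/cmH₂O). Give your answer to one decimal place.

50.9

End-expiratory occlusion gives total PEEP = 16 cmH2O (intrinsic PEEP = 16 − 14 = 2). Use total PEEP for the elastic gradient.
Cstat = Vt / (Pplat − PEEPtotal) = 560 / (27 − 16) = 560 / 11.0 = 50.909 mL/cmH2O.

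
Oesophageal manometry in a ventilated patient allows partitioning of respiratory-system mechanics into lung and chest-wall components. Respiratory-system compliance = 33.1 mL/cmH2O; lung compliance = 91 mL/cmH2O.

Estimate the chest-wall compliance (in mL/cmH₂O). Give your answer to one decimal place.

1/Ccw = 1/Crs − 1/CL.
1/Ccw = 1/33.1 − 1/91 = 0.01922.
Ccw = 52.029 mL/cmH2O.

52.0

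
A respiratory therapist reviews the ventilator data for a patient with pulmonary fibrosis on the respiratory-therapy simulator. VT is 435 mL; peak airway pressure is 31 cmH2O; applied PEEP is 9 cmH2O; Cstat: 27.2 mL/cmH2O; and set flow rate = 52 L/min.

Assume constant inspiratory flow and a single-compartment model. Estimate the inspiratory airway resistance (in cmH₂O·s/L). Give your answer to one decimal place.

Flow: 52 L/min ÷ 60 = 0.8667 L/s.
Equation of motion (constant flow): PIP = Vt/C + R·V̇ + PEEP.
R·V̇ = PIP − Vt/C − PEEP = 31 − 435/27.2 − 9 = 31 − 15.993 − 9 = 6.007 cmH2O.
R = 6.007 / 0.8667 = 6.931 cmH2O·s/L.

6.9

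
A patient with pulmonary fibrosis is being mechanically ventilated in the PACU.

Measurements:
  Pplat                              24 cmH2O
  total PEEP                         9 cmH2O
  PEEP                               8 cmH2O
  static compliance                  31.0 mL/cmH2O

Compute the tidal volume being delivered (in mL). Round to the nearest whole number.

465

End-expiratory occlusion gives total PEEP = 9 cmH2O (intrinsic PEEP = 9 − 8 = 1). Use total PEEP for the elastic gradient.
Vt = Cstat × (Pplat − PEEPtotal) = 31.0 × (24 − 9) = 31.0 × 15.0 = 465.0 mL.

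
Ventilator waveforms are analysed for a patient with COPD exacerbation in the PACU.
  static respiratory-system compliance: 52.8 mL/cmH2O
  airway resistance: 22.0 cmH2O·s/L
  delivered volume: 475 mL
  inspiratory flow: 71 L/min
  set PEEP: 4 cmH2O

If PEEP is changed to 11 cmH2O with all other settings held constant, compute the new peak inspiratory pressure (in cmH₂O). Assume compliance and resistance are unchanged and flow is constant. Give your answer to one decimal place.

46.0

Flow: 71 L/min ÷ 60 = 1.1833 L/s.
PIP = Vt/C + R·V̇ + PEEP (constant-flow equation of motion).
Only the baseline term changes: ΔPIP = ΔPEEP = 11 − 4 = 7.0 cmH2O.
Original PIP = 475/52.8 + 22.0×1.1833 + 4 = 39.029 cmH2O; new PIP = 39.029 + (7.0) = 46.029 cmH2O.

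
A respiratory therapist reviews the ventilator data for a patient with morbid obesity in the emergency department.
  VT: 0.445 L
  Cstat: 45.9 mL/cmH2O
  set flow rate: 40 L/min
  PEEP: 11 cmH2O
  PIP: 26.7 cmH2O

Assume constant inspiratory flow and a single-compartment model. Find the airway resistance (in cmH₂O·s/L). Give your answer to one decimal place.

9.0

Flow: 40 L/min ÷ 60 = 0.6667 L/s.
Equation of motion (constant flow): PIP = Vt/C + R·V̇ + PEEP.
R·V̇ = PIP − Vt/C − PEEP = 26.7 − 445/45.9 − 11 = 26.7 − 9.695 − 11 = 6.005 cmH2O.
R = 6.005 / 0.6667 = 9.007 cmH2O·s/L.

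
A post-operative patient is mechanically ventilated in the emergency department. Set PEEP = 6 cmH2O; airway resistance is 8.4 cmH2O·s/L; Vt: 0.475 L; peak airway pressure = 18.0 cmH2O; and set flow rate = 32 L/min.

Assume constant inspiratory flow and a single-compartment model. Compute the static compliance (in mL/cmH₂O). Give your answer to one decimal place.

Flow: 32 L/min ÷ 60 = 0.5333 L/s.
Equation of motion (constant flow): PIP = Vt/C + R·V̇ + PEEP.
Vt/C = PIP − R·V̇ − PEEP = 18.0 − 8.4×0.5333 − 6 = 18.0 − 4.48 − 6 = 7.52 cmH2O.
C = Vt / 7.52 = 475 / 7.52 = 63.165 mL/cmH2O.

63.2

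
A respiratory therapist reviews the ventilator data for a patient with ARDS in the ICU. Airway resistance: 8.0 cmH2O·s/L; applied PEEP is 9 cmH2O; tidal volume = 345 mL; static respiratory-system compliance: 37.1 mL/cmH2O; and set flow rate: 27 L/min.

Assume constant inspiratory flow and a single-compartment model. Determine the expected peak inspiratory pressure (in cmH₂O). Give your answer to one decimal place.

21.9

Flow: 27 L/min ÷ 60 = 0.45 L/s.
Equation of motion (constant flow): PIP = Vt/C + R·V̇ + PEEP.
PIP = 345/37.1 + 8.0×0.45 + 9 = 9.299 + 3.6 + 9 = 21.899 cmH2O.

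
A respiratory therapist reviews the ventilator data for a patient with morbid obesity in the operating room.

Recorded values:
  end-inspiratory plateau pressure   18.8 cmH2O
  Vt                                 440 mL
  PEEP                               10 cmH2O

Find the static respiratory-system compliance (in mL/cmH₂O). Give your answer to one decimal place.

50.0

Cstat = Vt / (Pplat − PEEP) = 440 / (18.8 − 10) = 440 / 8.8 = 50.0 mL/cmH2O.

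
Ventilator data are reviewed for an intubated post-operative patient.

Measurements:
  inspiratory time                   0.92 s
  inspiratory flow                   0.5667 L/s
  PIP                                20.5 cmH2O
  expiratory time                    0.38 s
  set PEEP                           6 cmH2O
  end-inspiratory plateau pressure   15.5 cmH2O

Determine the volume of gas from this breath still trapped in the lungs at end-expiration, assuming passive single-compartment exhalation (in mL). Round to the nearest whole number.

Vt = flow × Ti = 0.5667 L/s × 0.92 s × 1000 mL/L = 521.36 mL.
R = (PIP − Pplat)/V̇ = (20.5 − 15.5) / 0.5667 = 5.0/0.5667 = 8.823 cmH2O·s/L.
C = Vt/(Pplat − PEEP) = 521.36 / (15.5 − 6) = 521.36/9.5 = 54.88 mL/cmH2O.
τ = R × C = 8.823 × 0.05488 L/cmH2O = 0.4842 s.
Fraction remaining = e^(−Te/τ) = e^(−0.38/0.4842) = 0.4562.
Trapped volume = 521.36 × 0.4562 = 237.84 mL.

238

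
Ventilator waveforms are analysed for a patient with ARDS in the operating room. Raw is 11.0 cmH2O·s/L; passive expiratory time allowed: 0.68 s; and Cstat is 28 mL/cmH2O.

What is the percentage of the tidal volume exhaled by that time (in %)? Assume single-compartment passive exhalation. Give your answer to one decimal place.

τ = R × C = 11.0 × 28 mL/cmH2O = 11.0 × 0.028 L/cmH2O = 0.308 s.
Passive exhalation: V(t)/V₀ = e^(−t/τ) = e^(−0.68/0.308) = 0.1099.
Fraction exhaled = 1 − 0.1099 = 0.8901 → 89.01%.

89.0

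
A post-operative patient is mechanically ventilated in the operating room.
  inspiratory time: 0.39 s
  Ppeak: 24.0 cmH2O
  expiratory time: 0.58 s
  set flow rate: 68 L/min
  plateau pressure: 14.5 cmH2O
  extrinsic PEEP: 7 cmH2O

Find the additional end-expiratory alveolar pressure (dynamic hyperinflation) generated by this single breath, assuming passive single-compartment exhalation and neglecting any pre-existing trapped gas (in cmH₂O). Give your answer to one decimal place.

Flow: 68 L/min ÷ 60 = 1.1333 L/s.
Vt = flow × Ti = 1.1333 L/s × 0.39 s × 1000 mL/L = 441.99 mL.
R = (PIP − Pplat)/V̇ = (24.0 − 14.5) / 1.1333 = 9.5/1.1333 = 8.383 cmH2O·s/L.
C = Vt/(Pplat − PEEP) = 441.99 / (14.5 − 7) = 441.99/7.5 = 58.932 mL/cmH2O.
τ = R × C = 8.383 × 0.05893 L/cmH2O = 0.494 s.
Fraction remaining = e^(−Te/τ) = e^(−0.58/0.494) = 0.3091; trapped volume = 441.99 × 0.3091 = 136.62 mL.
Additional alveolar pressure from trapping ≈ V_trapped / C = 136.62 / 58.932 = 2.318 cmH2O.

2.3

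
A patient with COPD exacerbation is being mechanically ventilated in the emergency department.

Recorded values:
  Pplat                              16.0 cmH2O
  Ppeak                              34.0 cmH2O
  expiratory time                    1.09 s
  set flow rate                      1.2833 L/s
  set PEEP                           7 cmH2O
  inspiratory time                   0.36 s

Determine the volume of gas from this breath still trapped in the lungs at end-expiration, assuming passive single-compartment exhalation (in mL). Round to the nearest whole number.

Vt = flow × Ti = 1.2833 L/s × 0.36 s × 1000 mL/L = 461.99 mL.
R = (PIP − Pplat)/V̇ = (34.0 − 16.0) / 1.2833 = 18.0/1.2833 = 14.026 cmH2O·s/L.
C = Vt/(Pplat − PEEP) = 461.99 / (16.0 − 7) = 461.99/9.0 = 51.332 mL/cmH2O.
τ = R × C = 14.026 × 0.05133 L/cmH2O = 0.72 s.
Fraction remaining = e^(−Te/τ) = e^(−1.09/0.72) = 0.2201.
Trapped volume = 461.99 × 0.2201 = 101.68 mL.

102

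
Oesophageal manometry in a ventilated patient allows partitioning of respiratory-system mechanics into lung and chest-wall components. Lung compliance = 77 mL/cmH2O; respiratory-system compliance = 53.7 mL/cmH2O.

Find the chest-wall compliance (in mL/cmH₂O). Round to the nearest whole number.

177

1/Ccw = 1/Crs − 1/CL.
1/Ccw = 1/53.7 − 1/77 = 0.005635.
Ccw = 177.46 mL/cmH2O.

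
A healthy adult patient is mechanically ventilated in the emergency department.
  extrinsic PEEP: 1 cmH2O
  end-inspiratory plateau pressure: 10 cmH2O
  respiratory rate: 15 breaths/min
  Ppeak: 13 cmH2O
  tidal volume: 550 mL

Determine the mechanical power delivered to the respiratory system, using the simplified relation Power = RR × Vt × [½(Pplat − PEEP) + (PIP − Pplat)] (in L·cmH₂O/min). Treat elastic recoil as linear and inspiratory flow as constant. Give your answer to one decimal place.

61.9

Per-breath work = Vt × [½(Pplat−PEEP) + (PIP−Pplat)] = 0.550 × [0.5×9.0 + 3.0] = 0.550 × 7.5 = 4.125 L·cmH2O.
Power = 15 × 4.125 = 61.875 L·cmH2O/min.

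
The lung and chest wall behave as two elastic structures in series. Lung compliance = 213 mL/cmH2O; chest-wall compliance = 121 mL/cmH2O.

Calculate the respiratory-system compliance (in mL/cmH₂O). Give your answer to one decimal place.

77.2

Lung and chest wall are elastances in series: 1/Crs = 1/CL + 1/Ccw.
1/Crs = 1/213 + 1/121 = 0.01296.
Crs = 77.16 mL/cmH2O.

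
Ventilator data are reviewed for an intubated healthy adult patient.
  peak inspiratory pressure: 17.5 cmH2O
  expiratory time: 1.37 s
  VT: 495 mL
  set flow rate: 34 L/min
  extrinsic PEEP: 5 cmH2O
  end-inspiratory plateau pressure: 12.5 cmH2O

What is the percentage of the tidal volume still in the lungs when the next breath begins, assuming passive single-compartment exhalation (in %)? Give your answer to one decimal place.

Flow: 34 L/min ÷ 60 = 0.5667 L/s.
R = (PIP − Pplat)/V̇ = (17.5 − 12.5) / 0.5667 = 5.0/0.5667 = 8.823 cmH2O·s/L.
C = Vt/(Pplat − PEEP) = 495.0 / (12.5 − 5) = 495.0/7.5 = 66.0 mL/cmH2O.
τ = R × C = 8.823 × 0.066 L/cmH2O = 0.5823 s.
Fraction remaining at end-expiration = e^(−Te/τ) = e^(−1.37/0.5823) = 0.09511 → 9.511%.

9.5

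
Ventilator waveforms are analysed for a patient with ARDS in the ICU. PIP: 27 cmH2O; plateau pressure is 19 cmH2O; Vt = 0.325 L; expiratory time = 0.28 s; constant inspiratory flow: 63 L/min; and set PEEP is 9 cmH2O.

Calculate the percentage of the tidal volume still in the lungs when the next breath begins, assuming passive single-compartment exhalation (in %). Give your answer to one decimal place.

Flow: 63 L/min ÷ 60 = 1.05 L/s.
R = (PIP − Pplat)/V̇ = (27 − 19) / 1.05 = 8.0/1.05 = 7.619 cmH2O·s/L.
C = Vt/(Pplat − PEEP) = 325.0 / (19 − 9) = 325.0/10.0 = 32.5 mL/cmH2O.
τ = R × C = 7.619 × 0.0325 L/cmH2O = 0.2476 s.
Fraction remaining at end-expiration = e^(−Te/τ) = e^(−0.28/0.2476) = 0.3228 → 32.28%.

32.3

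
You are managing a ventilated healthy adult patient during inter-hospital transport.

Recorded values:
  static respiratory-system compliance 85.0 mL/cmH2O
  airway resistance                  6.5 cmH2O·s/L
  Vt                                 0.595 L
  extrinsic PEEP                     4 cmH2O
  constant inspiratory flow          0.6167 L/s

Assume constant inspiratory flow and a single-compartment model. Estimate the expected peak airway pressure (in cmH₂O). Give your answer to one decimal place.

15.0

Equation of motion (constant flow): PIP = Vt/C + R·V̇ + PEEP.
PIP = 595/85.0 + 6.5×0.6167 + 4 = 7.0 + 4.009 + 4 = 15.009 cmH2O.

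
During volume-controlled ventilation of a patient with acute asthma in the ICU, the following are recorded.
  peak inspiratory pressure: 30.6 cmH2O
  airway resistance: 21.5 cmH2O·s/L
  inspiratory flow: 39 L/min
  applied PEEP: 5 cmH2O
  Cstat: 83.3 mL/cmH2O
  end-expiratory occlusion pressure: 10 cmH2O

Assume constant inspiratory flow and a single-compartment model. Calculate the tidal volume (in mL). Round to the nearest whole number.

Flow: 39 L/min ÷ 60 = 0.65 L/s.
Total PEEP = 10 cmH2O (set 5 + intrinsic 5); this is the baseline alveolar pressure.
Equation of motion (constant flow): PIP = Vt/C + R·V̇ + PEEP.
Vt/C = PIP − R·V̇ − PEEP = 30.6 − 13.975 − 10 = 6.625 cmH2O.
Vt = C × 6.625 = 83.3 × 6.625 = 551.86 mL.

552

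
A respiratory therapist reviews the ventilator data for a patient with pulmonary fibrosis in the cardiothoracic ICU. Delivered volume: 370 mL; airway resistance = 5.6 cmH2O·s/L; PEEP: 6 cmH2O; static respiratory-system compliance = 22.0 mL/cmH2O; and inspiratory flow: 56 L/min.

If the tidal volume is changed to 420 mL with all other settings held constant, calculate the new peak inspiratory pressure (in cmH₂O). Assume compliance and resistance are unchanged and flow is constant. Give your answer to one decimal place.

30.3

Flow: 56 L/min ÷ 60 = 0.9333 L/s.
PIP = Vt/C + R·V̇ + PEEP (constant-flow equation of motion).
Only the elastic term changes: ΔPIP = ΔVt / C = (420 − 370) / 22.0 = 2.273 cmH2O.
Original PIP = 370/22.0 + 5.6×0.9333 + 6 = 28.045 cmH2O; new PIP = 28.045 + (2.273) = 30.318 cmH2O.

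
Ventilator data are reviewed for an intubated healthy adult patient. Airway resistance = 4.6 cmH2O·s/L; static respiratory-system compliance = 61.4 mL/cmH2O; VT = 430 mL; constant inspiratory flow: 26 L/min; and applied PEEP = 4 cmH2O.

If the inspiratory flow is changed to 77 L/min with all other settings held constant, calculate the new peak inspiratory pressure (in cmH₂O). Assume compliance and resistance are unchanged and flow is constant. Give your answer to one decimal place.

Flow: 26 L/min ÷ 60 = 0.4333 L/s.
New flow: 77 L/min ÷ 60 = 1.2833 L/s.
PIP = Vt/C + R·V̇ + PEEP (constant-flow equation of motion).
Only the resistive term changes: ΔPIP = R × ΔV̇ = 4.6 × (1.2833 − 0.4333) = 4.6 × 0.85 = 3.91 cmH2O.
Original PIP = 430/61.4 + 4.6×0.4333 + 4 = 12.996 cmH2O; new PIP = 12.996 + (3.91) = 16.906 cmH2O.

16.9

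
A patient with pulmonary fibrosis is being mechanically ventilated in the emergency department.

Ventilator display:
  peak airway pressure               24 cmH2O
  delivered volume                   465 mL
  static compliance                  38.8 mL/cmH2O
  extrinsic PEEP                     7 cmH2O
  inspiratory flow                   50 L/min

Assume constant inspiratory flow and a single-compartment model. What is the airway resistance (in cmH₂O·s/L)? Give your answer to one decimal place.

Flow: 50 L/min ÷ 60 = 0.8333 L/s.
Equation of motion (constant flow): PIP = Vt/C + R·V̇ + PEEP.
R·V̇ = PIP − Vt/C − PEEP = 24 − 465/38.8 − 7 = 24 − 11.985 − 7 = 5.015 cmH2O.
R = 5.015 / 0.8333 = 6.018 cmH2O·s/L.

6.0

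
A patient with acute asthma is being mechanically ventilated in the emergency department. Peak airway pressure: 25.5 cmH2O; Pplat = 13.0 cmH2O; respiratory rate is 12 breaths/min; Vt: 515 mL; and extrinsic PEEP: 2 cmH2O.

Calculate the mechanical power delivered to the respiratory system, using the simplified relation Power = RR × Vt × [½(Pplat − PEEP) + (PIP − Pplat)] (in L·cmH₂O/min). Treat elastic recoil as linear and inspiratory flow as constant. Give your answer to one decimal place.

Per-breath work = Vt × [½(Pplat−PEEP) + (PIP−Pplat)] = 0.515 × [0.5×11.0 + 12.5] = 0.515 × 18.0 = 9.27 L·cmH2O.
Power = 12 × 9.27 = 111.24 L·cmH2O/min.

111.2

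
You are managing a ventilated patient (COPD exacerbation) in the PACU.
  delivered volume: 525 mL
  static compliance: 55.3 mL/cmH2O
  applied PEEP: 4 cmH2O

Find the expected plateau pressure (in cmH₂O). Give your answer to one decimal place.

13.5

Pplat = PEEP + Vt / Cstat = 4 + 525 / 55.3 = 4 + 9.494 = 13.494 cmH2O.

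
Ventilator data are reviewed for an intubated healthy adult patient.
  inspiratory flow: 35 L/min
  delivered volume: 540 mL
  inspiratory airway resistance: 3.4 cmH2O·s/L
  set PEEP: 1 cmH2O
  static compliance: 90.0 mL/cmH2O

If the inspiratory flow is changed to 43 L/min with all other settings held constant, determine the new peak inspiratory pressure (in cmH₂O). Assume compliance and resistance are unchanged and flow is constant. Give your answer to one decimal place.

Flow: 35 L/min ÷ 60 = 0.5833 L/s.
New flow: 43 L/min ÷ 60 = 0.7167 L/s.
PIP = Vt/C + R·V̇ + PEEP (constant-flow equation of motion).
Only the resistive term changes: ΔPIP = R × ΔV̇ = 3.4 × (0.7167 − 0.5833) = 3.4 × 0.1334 = 0.4536 cmH2O.
Original PIP = 540/90.0 + 3.4×0.5833 + 1 = 8.983 cmH2O; new PIP = 8.983 + (0.4536) = 9.437 cmH2O.

9.4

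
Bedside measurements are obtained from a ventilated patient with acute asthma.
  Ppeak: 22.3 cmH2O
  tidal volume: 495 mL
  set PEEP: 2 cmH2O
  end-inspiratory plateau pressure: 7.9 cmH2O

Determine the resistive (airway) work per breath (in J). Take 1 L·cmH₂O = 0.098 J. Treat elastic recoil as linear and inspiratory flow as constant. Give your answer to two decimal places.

With constant inspiratory flow the resistive pressure is constant at PIP − Pplat = 22.3 − 7.9 = 14.4 cmH2O, so resistive work = 14.4 × 0.495 = 7.128 L·cmH2O.
× 0.098 J/(L·cmH2O) → 0.6985 J.

0.70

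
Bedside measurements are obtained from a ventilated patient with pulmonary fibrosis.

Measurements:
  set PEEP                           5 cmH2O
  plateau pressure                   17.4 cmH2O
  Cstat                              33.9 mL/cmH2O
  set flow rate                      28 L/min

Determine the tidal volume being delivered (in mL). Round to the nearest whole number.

420

Vt = Cstat × (Pplat − PEEP) = 33.9 × (17.4 − 5) = 33.9 × 12.4 = 420.36 mL.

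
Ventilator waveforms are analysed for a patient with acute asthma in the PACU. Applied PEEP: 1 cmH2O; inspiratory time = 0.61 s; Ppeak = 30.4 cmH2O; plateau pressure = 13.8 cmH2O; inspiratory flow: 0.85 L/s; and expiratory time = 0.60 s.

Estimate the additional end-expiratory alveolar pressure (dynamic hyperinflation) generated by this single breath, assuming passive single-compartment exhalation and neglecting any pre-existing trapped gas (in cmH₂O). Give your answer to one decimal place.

Vt = flow × Ti = 0.85 L/s × 0.61 s × 1000 mL/L = 518.5 mL.
R = (PIP − Pplat)/V̇ = (30.4 − 13.8) / 0.85 = 16.6/0.85 = 19.529 cmH2O·s/L.
C = Vt/(Pplat − PEEP) = 518.5 / (13.8 − 1) = 518.5/12.8 = 40.508 mL/cmH2O.
τ = R × C = 19.529 × 0.04051 L/cmH2O = 0.7911 s.
Fraction remaining = e^(−Te/τ) = e^(−0.60/0.7911) = 0.4684; trapped volume = 518.5 × 0.4684 = 242.87 mL.
Additional alveolar pressure from trapping ≈ V_trapped / C = 242.87 / 40.508 = 5.996 cmH2O.

6.0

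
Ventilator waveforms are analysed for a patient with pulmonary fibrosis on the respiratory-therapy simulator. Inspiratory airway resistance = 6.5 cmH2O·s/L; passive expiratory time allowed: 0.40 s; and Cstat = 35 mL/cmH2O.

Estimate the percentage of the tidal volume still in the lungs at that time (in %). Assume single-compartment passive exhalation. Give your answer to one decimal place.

17.2

τ = R × C = 6.5 × 35 mL/cmH2O = 6.5 × 0.035 L/cmH2O = 0.2275 s.
Passive exhalation: V(t)/V₀ = e^(−t/τ) = e^(−0.40/0.2275) = 0.1723.
Fraction remaining = 0.1723 → 17.23%.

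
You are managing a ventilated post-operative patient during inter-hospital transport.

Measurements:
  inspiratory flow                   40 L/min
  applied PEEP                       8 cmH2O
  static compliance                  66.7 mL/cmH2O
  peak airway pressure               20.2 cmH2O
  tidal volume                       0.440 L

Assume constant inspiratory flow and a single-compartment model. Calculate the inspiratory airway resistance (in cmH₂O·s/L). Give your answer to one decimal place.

8.4

Flow: 40 L/min ÷ 60 = 0.6667 L/s.
Equation of motion (constant flow): PIP = Vt/C + R·V̇ + PEEP.
R·V̇ = PIP − Vt/C − PEEP = 20.2 − 440/66.7 − 8 = 20.2 − 6.597 − 8 = 5.603 cmH2O.
R = 5.603 / 0.6667 = 8.404 cmH2O·s/L.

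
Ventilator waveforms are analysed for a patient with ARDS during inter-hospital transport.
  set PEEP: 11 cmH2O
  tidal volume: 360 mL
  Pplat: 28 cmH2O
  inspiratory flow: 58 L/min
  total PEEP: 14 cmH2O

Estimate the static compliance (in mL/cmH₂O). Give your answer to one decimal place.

25.7

End-expiratory occlusion gives total PEEP = 14 cmH2O (intrinsic PEEP = 14 − 11 = 3). Use total PEEP for the elastic gradient.
Cstat = Vt / (Pplat − PEEPtotal) = 360 / (28 − 14) = 360 / 14.0 = 25.714 mL/cmH2O.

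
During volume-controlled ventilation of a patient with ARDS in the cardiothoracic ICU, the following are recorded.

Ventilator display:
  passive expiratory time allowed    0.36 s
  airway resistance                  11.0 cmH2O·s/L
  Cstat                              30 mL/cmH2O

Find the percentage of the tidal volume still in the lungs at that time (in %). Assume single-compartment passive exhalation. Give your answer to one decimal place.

33.6

τ = R × C = 11.0 × 30 mL/cmH2O = 11.0 × 0.030 L/cmH2O = 0.33 s.
Passive exhalation: V(t)/V₀ = e^(−t/τ) = e^(−0.36/0.33) = 0.3359.
Fraction remaining = 0.3359 → 33.59%.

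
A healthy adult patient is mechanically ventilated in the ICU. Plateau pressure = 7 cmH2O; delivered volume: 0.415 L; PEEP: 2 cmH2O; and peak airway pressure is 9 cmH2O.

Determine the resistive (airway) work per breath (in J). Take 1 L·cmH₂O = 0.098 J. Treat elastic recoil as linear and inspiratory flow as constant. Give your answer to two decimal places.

0.08

With constant inspiratory flow the resistive pressure is constant at PIP − Pplat = 9 − 7 = 2.0 cmH2O, so resistive work = 2.0 × 0.415 = 0.83 L·cmH2O.
× 0.098 J/(L·cmH2O) → 0.08134 J.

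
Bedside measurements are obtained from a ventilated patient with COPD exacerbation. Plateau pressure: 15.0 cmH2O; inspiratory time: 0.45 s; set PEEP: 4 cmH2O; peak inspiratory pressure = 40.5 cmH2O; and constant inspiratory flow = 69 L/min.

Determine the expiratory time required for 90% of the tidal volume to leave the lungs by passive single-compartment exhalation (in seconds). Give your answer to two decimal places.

Flow: 69 L/min ÷ 60 = 1.15 L/s.
Vt = flow × Ti = 1.15 L/s × 0.45 s × 1000 mL/L = 517.5 mL.
R = (PIP − Pplat)/V̇ = (40.5 − 15.0) / 1.15 = 25.5/1.15 = 22.174 cmH2O·s/L.
C = Vt/(Pplat − PEEP) = 517.5 / (15.0 − 4) = 517.5/11.0 = 47.045 mL/cmH2O.
τ = R × C = 22.174 × 0.04705 L/cmH2O = 1.043 s.
t = −τ·ln(1 − 0.90) = −1.043·ln(0.1) = 2.402 s.

2.40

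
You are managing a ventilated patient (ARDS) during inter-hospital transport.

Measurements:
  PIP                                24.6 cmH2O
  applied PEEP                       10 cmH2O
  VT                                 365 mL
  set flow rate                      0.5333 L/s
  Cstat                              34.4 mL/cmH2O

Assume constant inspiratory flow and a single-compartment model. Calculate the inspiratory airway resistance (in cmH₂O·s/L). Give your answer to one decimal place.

7.5

Equation of motion (constant flow): PIP = Vt/C + R·V̇ + PEEP.
R·V̇ = PIP − Vt/C − PEEP = 24.6 − 365/34.4 − 10 = 24.6 − 10.61 − 10 = 3.99 cmH2O.
R = 3.99 / 0.5333 = 7.482 cmH2O·s/L.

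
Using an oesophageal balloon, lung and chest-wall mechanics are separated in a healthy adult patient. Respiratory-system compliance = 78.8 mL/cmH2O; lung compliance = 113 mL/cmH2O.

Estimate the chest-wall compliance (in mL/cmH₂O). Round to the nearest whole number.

260

1/Ccw = 1/Crs − 1/CL.
1/Ccw = 1/78.8 − 1/113 = 0.003841.
Ccw = 260.35 mL/cmH2O.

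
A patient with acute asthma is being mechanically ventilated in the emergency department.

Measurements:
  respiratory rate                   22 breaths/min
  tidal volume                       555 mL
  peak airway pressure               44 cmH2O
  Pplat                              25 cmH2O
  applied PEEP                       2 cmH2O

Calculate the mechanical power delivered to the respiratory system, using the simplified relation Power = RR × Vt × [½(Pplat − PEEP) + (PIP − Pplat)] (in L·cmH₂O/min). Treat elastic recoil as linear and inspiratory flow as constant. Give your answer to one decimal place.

Per-breath work = Vt × [½(Pplat−PEEP) + (PIP−Pplat)] = 0.555 × [0.5×23.0 + 19.0] = 0.555 × 30.5 = 16.928 L·cmH2O.
Power = 22 × 16.928 = 372.42 L·cmH2O/min.

372.4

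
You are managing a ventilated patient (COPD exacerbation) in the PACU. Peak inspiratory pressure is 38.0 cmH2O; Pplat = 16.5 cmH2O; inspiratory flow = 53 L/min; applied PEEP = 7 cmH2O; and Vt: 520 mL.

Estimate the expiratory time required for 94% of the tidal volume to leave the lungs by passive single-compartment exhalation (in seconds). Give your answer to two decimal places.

Flow: 53 L/min ÷ 60 = 0.8833 L/s.
R = (PIP − Pplat)/V̇ = (38.0 − 16.5) / 0.8833 = 21.5/0.8833 = 24.341 cmH2O·s/L.
C = Vt/(Pplat − PEEP) = 520.0 / (16.5 − 7) = 520.0/9.5 = 54.737 mL/cmH2O.
τ = R × C = 24.341 × 0.05474 L/cmH2O = 1.332 s.
t = −τ·ln(1 − 0.94) = −1.332·ln(0.06) = 3.747 s.

3.75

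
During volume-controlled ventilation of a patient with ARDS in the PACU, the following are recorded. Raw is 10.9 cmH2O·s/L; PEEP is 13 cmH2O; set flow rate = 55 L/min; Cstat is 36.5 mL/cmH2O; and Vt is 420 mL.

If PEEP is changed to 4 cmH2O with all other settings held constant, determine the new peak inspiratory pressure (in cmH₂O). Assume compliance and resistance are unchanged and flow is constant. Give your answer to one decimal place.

Flow: 55 L/min ÷ 60 = 0.9167 L/s.
PIP = Vt/C + R·V̇ + PEEP (constant-flow equation of motion).
Only the baseline term changes: ΔPIP = ΔPEEP = 4 − 13 = -9.0 cmH2O.
Original PIP = 420/36.5 + 10.9×0.9167 + 13 = 34.499 cmH2O; new PIP = 34.499 + (-9.0) = 25.499 cmH2O.

25.5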